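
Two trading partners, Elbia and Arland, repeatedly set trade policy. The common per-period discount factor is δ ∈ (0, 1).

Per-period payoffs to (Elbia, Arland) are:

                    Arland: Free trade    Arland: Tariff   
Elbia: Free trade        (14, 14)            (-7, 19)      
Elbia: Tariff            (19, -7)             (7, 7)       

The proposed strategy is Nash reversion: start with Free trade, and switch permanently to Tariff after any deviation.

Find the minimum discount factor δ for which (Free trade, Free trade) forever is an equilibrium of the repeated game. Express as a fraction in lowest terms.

14/(1−δ) ≥ 19 + 7δ/(1−δ)
14 ≥ 19 − 12δ
δ ≥ 5/12.

5/12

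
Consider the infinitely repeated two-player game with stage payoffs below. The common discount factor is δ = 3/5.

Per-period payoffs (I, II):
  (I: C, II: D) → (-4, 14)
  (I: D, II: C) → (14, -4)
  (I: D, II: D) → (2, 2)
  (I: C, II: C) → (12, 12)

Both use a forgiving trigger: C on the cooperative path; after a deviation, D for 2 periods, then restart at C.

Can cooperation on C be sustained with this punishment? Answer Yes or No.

A one-shot deviation gives 14 now, then 2 for 2 periods, then back to 12.
Gain from deviating: (14−12) today; loss: (12−2) in each of the next 2 periods.
No-deviation condition: (12−2)(δ+…+δ^2) ≥ 14−12, i.e. δ+…+δ^2 ≥ 1/5.
At δ = 3/5: δ+…+δ^2 = 0.9600 ≥ 0.2000.
So cooperation is sustainable.

Yes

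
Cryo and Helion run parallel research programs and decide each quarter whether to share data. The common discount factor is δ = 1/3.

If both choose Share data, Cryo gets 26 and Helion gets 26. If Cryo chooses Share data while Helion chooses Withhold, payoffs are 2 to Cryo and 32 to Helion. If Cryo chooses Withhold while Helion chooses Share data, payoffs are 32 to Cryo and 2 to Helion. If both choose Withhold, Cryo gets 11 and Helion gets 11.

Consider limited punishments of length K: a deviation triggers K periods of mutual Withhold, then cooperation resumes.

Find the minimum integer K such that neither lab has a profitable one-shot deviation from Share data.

2

Need Σ_{k=1}^{K} δ^k ≥ (32−26)/(26−11) = 0.4000 at δ = 1/3.
At K = 1 the sum is 0.3333 < 0.4000; at K = 2 it is 0.4444 ≥ 0.4000.
So the minimum punishment length is K = 2.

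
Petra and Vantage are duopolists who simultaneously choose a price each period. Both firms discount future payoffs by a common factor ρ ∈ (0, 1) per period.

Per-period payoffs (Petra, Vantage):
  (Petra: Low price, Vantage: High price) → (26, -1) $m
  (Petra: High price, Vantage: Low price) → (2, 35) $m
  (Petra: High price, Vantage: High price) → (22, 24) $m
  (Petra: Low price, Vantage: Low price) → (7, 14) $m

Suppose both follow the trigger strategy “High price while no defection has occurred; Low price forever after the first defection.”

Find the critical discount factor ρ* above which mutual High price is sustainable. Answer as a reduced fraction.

11/21

Petra's threshold: (26−22)/(26−7) = 4/19.
Vantage's threshold: (35−24)/(35−14) = 11/21.
4/19 < 11/21, so Vantage binds and ρ* = 11/21.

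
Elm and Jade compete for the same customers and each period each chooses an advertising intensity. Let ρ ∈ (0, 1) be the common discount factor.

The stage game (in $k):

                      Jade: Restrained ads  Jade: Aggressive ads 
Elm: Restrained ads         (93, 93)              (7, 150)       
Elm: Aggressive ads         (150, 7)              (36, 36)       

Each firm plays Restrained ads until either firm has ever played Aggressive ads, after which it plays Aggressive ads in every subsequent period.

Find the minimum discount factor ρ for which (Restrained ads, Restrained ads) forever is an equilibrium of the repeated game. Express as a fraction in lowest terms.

1/2

Under grim trigger the critical discount factor is (T−C)/(T−P) with T = 150, C = 93, P = 36.
ρ* = (150−93)/(150−36) = 57/114 = 1/2.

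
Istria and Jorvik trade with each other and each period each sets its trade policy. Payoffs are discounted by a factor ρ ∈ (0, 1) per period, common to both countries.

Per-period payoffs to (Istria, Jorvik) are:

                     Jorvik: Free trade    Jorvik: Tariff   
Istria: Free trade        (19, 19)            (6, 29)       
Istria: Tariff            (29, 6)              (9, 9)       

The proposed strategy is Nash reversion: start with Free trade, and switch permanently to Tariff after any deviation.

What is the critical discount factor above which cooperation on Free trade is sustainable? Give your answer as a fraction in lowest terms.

1/2

Under grim trigger the critical discount factor is (T−C)/(T−P) with T = 29, C = 19, P = 9.
ρ* = (29−19)/(29−9) = 10/20 = 1/2.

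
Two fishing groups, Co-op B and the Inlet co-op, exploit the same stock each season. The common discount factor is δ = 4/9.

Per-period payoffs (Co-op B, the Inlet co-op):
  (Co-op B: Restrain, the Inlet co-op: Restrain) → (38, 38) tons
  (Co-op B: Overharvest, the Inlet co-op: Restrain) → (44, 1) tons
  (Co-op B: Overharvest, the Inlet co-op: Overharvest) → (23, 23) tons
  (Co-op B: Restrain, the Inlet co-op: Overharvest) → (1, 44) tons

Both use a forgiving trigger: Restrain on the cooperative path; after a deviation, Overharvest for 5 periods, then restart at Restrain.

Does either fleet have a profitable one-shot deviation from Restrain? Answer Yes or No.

No

Comparing payoff streams over the 6 periods until play realigns: cooperate → 38(1+δ+…+δ^5); deviate → 44 + 23(δ+…+δ^5).
Cooperation is sustained iff (38−23)(δ+…+δ^5) ≥ 44−38.
δ+…+δ^5 = 4/9·(1−(4/9)^5)/(1−4/9) = 0.7861, and (44−38)/(38−23) = 0.4000.
0.7861 ≥ 0.4000, so cooperation is sustainable.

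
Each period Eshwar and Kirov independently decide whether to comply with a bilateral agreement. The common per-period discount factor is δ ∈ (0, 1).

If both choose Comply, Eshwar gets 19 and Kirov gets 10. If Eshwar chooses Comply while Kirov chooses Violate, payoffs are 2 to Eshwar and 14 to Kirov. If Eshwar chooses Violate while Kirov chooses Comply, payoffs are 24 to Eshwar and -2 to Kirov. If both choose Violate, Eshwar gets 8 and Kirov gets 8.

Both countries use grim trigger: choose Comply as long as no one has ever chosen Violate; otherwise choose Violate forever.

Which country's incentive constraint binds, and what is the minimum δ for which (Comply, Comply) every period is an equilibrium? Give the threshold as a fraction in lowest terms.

Eshwar's threshold: (24−19)/(24−8) = 5/16.
Kirov's threshold: (14−10)/(14−8) = 2/3.
5/16 < 2/3, so Kirov binds and δ* = 2/3.

Kirov; δ ≥ 2/3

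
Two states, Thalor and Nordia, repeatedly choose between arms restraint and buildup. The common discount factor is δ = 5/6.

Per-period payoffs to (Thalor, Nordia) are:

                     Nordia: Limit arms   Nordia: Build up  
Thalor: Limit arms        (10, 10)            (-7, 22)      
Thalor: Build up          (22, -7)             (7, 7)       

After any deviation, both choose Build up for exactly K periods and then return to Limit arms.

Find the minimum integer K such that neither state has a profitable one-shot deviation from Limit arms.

IC: δ(1−δ^K)/(1−δ) ≥ (22−10)/(10−7) = 4.
With δ = 5/6: need 1 − δ^K ≥ 4·(1−5/6)/(5/6), i.e. δ^K ≤ 0.2000.
Since (5/6)^8 = 0.2326 and (5/6)^9 = 0.1938, the smallest such K is 9.

9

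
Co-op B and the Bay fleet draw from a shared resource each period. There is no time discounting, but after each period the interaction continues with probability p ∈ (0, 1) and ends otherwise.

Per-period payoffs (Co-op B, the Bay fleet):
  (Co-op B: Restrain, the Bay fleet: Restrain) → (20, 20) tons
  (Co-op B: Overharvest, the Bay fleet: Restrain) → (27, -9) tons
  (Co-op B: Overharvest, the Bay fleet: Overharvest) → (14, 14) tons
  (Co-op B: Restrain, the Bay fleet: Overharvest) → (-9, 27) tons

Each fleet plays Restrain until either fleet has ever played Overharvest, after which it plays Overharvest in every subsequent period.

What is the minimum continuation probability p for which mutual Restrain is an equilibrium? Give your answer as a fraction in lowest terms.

7/13

With no time discounting, the continuation probability p plays the role of the discount factor.
Grim-trigger IC: 20/(1−p) ≥ 27 + 14p/(1−p) ⇒ p ≥ (27−20)/(27−14) = 7/13.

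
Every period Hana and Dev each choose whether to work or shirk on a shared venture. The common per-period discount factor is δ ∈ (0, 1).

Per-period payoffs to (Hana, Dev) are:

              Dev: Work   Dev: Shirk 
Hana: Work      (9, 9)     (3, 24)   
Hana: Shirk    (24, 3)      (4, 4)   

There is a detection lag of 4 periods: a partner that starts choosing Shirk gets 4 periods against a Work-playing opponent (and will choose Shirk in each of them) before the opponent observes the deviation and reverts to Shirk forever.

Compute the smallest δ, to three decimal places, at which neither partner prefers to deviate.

0.931

A deviator earns 24 for 4 periods, then 4 forever; cooperating earns 9 forever. Multiplying the IC by (1−δ):
9 ≥ 24(1−δ^4) + 4δ^4, so 20·δ^4 ≥ 15 and δ^4 ≥ 3/4.
δ ≥ (3/4)^(1/4) ≈ 0.931.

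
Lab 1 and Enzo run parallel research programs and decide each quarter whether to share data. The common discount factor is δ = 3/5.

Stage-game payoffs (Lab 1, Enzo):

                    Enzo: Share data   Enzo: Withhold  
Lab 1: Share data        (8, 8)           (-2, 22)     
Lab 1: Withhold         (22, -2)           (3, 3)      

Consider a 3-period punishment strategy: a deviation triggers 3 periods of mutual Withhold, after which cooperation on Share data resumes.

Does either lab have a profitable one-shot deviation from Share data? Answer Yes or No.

Yes

IC: δ+…+δ^3 ≥ (22−8)/(8−3) = 14/5.
At δ = 3/5: partial sum = 1.1760 < 2.8000. Cooperation not sustainable.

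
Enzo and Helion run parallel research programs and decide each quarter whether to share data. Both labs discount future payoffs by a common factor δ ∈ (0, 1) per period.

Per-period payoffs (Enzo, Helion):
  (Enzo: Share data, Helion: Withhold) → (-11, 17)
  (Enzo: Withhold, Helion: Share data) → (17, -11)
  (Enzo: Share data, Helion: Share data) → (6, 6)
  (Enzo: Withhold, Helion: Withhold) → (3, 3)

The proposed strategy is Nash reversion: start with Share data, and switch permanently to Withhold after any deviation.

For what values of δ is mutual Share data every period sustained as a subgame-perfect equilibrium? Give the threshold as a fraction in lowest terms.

One-period gain from deviating is 17 − 6 = 11. The loss is 6 − 3 = 3 in every subsequent period, with present value 3·δ/(1−δ).
Deviation is unprofitable when 3·δ/(1−δ) ≥ 11, i.e. δ/(1−δ) ≥ 11/3.
Equivalently δ ≥ 11/(11+3) = 11/14.

11/14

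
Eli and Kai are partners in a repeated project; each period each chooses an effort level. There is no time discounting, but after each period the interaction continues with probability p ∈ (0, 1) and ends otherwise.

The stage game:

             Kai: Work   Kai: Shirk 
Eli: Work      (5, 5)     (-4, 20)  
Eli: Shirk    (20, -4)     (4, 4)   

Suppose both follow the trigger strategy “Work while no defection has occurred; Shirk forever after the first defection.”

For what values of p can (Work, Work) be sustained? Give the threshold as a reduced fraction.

15/16

Expected cooperation value is 5 + p·5 + p²·5 + … = 5/(1−p); deviation gives 20 + p·4/(1−p).
5 ≥ 20(1−p) + 4p ⇒ 16p ≥ 15 ⇒ p ≥ 15/16.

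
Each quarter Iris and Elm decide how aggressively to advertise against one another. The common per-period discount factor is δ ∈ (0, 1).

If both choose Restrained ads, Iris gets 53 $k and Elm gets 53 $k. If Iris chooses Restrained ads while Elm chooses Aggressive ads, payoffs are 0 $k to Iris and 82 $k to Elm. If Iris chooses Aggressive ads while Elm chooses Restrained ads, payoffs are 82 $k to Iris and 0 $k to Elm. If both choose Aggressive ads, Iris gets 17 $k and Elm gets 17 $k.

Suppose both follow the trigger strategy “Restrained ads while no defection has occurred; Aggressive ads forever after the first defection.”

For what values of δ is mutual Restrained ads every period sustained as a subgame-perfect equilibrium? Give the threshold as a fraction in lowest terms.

53/(1−δ) ≥ 82 + 17δ/(1−δ)
53 ≥ 82 − 65δ
δ ≥ 29/65.

29/65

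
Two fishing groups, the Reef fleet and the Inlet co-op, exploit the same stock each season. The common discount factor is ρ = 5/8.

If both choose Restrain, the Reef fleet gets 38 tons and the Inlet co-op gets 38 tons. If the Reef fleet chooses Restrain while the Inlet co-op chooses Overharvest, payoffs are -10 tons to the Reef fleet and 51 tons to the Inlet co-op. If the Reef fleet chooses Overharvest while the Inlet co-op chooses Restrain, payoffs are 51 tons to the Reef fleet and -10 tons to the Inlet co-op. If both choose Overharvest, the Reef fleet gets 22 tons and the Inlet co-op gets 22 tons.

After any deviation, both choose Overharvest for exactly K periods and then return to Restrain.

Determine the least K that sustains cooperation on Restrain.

2

No profitable deviation requires (38−22)(ρ+…+ρ^K) ≥ 51−38, i.e. ρ+…+ρ^K ≥ 13/16 ≈ 0.8125.
With ρ = 5/8, the partial sums are K=1: 0.6250, K=2: 1.0156.
K = 2 is the first length at which the sum reaches 0.8125.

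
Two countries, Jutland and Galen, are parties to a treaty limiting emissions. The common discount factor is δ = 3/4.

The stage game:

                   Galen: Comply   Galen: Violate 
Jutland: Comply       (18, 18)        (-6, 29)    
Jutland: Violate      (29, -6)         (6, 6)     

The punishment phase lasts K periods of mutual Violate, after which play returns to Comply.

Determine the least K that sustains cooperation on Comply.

2

IC: δ(1−δ^K)/(1−δ) ≥ (29−18)/(18−6) = 11/12.
With δ = 3/4: need 1 − δ^K ≥ 11/12·(1−3/4)/(3/4), i.e. δ^K ≤ 0.6944.
Since (3/4)^1 = 0.7500 and (3/4)^2 = 0.5625, the smallest such K is 2.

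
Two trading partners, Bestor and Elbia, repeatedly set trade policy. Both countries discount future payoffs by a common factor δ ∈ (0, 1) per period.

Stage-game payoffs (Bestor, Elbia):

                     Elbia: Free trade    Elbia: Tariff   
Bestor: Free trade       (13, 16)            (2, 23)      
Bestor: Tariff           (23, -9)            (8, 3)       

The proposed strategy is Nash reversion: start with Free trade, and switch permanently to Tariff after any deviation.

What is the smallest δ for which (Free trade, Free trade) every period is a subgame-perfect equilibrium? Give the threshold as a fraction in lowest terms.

For Bestor: deviation gain 23−13 = 10, per-period punishment loss 13−8 = 5. IC gives δ ≥ 10/15 = 2/3.
For Elbia: gain 7, loss 13 per period, so δ ≥ 7/20.
The tighter constraint is Bestor's, so cooperation needs δ ≥ 2/3.

2/3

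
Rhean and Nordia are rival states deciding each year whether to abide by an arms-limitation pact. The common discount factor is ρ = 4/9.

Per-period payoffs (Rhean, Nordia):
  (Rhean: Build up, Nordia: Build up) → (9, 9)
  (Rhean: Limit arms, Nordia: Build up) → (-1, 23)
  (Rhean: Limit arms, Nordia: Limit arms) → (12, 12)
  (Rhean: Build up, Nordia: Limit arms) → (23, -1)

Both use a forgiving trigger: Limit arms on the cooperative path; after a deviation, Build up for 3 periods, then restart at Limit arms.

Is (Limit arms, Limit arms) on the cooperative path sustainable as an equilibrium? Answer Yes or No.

No

A one-shot deviation gives 23 now, then 9 for 3 periods, then back to 12.
Gain from deviating: (23−12) today; loss: (12−9) in each of the next 3 periods.
No-deviation condition: (12−9)(ρ+…+ρ^3) ≥ 23−12, i.e. ρ+…+ρ^3 ≥ 11/3.
At ρ = 4/9: ρ+…+ρ^3 = 0.7298 < 3.6667.
So cooperation is not sustainable.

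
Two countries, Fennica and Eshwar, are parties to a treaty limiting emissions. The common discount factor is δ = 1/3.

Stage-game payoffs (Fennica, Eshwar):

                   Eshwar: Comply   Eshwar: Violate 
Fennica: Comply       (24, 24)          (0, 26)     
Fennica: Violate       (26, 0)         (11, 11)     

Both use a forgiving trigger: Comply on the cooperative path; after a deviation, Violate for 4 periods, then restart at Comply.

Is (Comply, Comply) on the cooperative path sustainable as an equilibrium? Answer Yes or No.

Yes

A one-shot deviation gives 26 now, then 11 for 4 periods, then back to 24.
Gain from deviating: (26−24) today; loss: (24−11) in each of the next 4 periods.
No-deviation condition: (24−11)(δ+…+δ^4) ≥ 26−24, i.e. δ+…+δ^4 ≥ 2/13.
At δ = 1/3: δ+…+δ^4 = 0.4938 ≥ 0.1538.
So cooperation is sustainable.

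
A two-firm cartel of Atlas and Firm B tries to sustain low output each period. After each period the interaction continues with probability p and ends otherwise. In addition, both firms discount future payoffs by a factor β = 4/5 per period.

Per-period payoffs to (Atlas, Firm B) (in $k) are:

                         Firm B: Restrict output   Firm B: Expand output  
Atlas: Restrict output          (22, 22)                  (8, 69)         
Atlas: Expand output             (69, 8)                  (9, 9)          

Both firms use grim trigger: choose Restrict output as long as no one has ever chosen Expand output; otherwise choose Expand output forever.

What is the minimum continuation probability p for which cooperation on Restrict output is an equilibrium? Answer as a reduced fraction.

Expected continuation weight on next period's payoff is β·p = 4/5·p, which plays the role of the discount factor.
Cooperation requires 4/5·p ≥ (69−22)/(69−9) = 47/60, hence p ≥ 47/48.

47/48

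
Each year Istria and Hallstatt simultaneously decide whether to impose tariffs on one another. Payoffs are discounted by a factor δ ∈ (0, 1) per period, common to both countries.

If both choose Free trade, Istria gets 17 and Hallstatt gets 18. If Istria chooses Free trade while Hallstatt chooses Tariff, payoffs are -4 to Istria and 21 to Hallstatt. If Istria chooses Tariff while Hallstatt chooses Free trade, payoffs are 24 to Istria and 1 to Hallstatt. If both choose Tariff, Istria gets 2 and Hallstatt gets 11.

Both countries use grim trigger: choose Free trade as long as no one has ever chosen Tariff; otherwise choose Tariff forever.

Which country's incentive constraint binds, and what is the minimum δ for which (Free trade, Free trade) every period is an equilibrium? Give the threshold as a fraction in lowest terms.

Istria; δ ≥ 7/22

Istria: cooperation gives 17 each period; deviation gives 24 once then 2 forever.
  17/(1−δ) ≥ 24 + 2δ/(1−δ) ⇒ δ ≥ 7/22.
Hallstatt: cooperation gives 18 each period; deviation gives 21 once then 11 forever.
  δ ≥ 3/10.
Both must hold, so the binding constraint is Istria's: δ ≥ 7/22.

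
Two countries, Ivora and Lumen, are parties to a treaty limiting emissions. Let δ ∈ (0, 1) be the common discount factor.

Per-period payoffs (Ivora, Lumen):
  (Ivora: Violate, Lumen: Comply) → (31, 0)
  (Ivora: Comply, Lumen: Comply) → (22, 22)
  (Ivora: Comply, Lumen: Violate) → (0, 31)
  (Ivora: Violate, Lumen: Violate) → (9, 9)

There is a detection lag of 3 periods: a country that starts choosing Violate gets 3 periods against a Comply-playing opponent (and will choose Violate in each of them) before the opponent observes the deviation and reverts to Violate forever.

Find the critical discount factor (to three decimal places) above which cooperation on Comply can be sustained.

A deviator earns 31 for 3 periods, then 9 forever; cooperating earns 22 forever. Multiplying the IC by (1−δ):
22 ≥ 31(1−δ^3) + 9δ^3, so 22·δ^3 ≥ 9 and δ^3 ≥ 9/22.
δ ≥ (9/22)^(1/3) ≈ 0.742.

0.742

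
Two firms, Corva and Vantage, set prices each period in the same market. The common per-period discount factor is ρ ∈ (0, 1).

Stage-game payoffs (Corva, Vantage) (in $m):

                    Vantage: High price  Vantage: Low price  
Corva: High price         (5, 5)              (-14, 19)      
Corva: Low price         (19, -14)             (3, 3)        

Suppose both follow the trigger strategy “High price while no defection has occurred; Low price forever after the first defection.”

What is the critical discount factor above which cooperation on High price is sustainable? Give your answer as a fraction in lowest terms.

Under grim trigger the critical discount factor is (T−C)/(T−P) with T = 19, C = 5, P = 3.
ρ* = (19−5)/(19−3) = 14/16 = 7/8.

7/8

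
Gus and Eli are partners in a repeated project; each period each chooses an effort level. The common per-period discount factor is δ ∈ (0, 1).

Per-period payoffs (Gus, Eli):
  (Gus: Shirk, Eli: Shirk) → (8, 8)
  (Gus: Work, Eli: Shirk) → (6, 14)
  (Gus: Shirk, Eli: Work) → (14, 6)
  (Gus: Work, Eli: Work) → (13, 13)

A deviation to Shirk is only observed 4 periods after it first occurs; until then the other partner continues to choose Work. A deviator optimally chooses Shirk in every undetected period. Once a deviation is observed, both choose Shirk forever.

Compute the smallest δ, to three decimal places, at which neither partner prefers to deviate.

0.639

Deviating for the 4 undetected periods gains 14−13 = 1 per period over cooperation, then loses 13−8 = 5 per period forever once punishment starts.
Gain: 1(1 + δ + … + δ^3); loss: 5·δ^4/(1−δ).
No profitable deviation ⇔ 1(1−δ^4) ≤ 5·δ^4, i.e. δ^4 ≥ 1/(1+5) = 1/6.
Hence δ ≥ (1/6)^(1/4) ≈ 0.639.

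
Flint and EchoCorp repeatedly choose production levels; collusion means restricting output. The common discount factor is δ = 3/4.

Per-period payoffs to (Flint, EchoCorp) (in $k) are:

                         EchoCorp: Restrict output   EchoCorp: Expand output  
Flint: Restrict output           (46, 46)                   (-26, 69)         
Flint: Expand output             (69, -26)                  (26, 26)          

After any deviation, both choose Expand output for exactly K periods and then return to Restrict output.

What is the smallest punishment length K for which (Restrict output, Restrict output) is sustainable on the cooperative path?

Need Σ_{k=1}^{K} δ^k ≥ (69−46)/(46−26) = 1.1500 at δ = 3/4.
At K = 1 the sum is 0.7500 < 1.1500; at K = 2 it is 1.3125 ≥ 1.1500.
So the minimum punishment length is K = 2.

2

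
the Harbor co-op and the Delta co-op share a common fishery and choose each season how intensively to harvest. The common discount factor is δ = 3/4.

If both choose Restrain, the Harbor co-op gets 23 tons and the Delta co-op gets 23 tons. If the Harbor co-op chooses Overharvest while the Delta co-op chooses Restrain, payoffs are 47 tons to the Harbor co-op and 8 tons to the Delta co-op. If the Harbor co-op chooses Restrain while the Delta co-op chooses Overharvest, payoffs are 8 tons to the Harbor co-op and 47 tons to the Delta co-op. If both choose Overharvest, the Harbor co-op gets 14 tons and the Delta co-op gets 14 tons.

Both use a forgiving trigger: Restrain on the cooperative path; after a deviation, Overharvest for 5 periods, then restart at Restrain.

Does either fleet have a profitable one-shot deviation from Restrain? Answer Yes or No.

Comparing payoff streams over the 6 periods until play realigns: cooperate → 23(1+δ+…+δ^5); deviate → 47 + 14(δ+…+δ^5).
Cooperation is sustained iff (23−14)(δ+…+δ^5) ≥ 47−23.
δ+…+δ^5 = 3/4·(1−(3/4)^5)/(1−3/4) = 2.2881, and (47−23)/(23−14) = 2.6667.
2.2881 < 2.6667, so cooperation is not sustainable.

Yes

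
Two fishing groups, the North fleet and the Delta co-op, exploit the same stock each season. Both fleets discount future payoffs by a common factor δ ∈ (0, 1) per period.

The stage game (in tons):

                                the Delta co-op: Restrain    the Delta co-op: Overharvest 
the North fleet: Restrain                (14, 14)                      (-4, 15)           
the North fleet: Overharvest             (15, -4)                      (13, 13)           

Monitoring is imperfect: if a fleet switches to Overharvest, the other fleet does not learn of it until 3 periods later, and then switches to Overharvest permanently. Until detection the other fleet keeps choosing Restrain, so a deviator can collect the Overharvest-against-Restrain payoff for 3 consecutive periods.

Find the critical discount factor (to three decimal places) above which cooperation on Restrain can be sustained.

Deviating for the 3 undetected periods gains 15−14 = 1 per period over cooperation, then loses 14−13 = 1 per period forever once punishment starts.
Gain: 1(1 + δ + … + δ^2); loss: 1·δ^3/(1−δ).
No profitable deviation ⇔ 1(1−δ^3) ≤ 1·δ^3, i.e. δ^3 ≥ 1/(1+1) = 1/2.
Hence δ ≥ (1/2)^(1/3) ≈ 0.794.

0.794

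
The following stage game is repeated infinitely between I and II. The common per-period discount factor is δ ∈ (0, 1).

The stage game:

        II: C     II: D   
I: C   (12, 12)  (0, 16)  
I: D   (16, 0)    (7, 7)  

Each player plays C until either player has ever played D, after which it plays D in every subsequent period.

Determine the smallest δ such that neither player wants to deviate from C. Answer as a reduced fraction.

One-period gain from deviating is 16 − 12 = 4. The loss is 12 − 7 = 5 in every subsequent period, with present value 5·δ/(1−δ).
Deviation is unprofitable when 5·δ/(1−δ) ≥ 4, i.e. δ/(1−δ) ≥ 4/5.
Equivalently δ ≥ 4/(4+5) = 4/9.

4/9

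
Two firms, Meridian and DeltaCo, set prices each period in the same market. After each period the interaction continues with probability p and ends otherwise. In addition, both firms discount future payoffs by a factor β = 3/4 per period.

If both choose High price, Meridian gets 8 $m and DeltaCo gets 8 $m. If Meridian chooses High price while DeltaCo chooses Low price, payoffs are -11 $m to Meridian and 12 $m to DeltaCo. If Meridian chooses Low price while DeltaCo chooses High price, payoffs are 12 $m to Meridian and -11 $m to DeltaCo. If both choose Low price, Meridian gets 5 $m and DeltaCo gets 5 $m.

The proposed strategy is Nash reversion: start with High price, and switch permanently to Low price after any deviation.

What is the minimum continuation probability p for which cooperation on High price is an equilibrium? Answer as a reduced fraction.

Expected continuation weight on next period's payoff is β·p = 3/4·p, which plays the role of the discount factor.
Cooperation requires 3/4·p ≥ (12−8)/(12−5) = 4/7, hence p ≥ 16/21.

16/21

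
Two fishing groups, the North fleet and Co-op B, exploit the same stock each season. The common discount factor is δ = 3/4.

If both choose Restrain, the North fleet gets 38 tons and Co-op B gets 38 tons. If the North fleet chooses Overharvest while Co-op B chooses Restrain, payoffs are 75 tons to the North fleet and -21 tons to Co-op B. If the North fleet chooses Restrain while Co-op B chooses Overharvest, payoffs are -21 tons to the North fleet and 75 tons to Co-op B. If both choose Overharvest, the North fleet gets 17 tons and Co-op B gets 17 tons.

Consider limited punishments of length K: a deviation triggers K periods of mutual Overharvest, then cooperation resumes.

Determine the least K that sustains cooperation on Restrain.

Need Σ_{k=1}^{K} δ^k ≥ (75−38)/(38−17) = 1.7619 at δ = 3/4.
At K = 3 the sum is 1.7344 < 1.7619; at K = 4 it is 2.0508 ≥ 1.7619.
So the minimum punishment length is K = 4.

4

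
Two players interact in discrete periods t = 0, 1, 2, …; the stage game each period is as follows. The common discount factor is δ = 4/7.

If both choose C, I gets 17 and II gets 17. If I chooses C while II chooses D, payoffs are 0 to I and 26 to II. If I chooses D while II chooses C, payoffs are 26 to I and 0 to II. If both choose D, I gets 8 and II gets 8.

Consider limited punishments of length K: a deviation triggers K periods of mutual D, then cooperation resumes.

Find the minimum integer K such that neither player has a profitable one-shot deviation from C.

3

IC: δ(1−δ^K)/(1−δ) ≥ (26−17)/(17−8) = 1.
With δ = 4/7: need 1 − δ^K ≥ 1·(1−4/7)/(4/7), i.e. δ^K ≤ 0.2500.
Since (4/7)^2 = 0.3265 and (4/7)^3 = 0.1866, the smallest such K is 3.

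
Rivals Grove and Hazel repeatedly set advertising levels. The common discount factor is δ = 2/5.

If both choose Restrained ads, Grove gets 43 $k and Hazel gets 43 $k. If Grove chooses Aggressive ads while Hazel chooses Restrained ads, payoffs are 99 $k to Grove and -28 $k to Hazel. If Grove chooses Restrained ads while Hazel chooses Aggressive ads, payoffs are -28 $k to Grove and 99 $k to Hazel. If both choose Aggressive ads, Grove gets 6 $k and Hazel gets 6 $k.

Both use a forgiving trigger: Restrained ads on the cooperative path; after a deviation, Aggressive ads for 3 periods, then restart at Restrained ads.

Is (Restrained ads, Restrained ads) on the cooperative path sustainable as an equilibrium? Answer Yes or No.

IC: δ+…+δ^3 ≥ (99−43)/(43−6) = 56/37.
At δ = 2/5: partial sum = 0.6240 < 1.5135. Cooperation not sustainable.

No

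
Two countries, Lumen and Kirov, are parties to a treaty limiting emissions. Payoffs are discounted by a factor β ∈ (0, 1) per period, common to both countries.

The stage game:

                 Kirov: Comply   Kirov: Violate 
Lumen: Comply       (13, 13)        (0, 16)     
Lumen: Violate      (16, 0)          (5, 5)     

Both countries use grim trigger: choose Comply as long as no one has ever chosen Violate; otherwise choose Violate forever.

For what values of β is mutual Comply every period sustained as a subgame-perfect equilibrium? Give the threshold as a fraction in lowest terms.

3/11

Under grim trigger the critical discount factor is (T−C)/(T−P) with T = 16, C = 13, P = 5.
β* = (16−13)/(16−5) = 3/11.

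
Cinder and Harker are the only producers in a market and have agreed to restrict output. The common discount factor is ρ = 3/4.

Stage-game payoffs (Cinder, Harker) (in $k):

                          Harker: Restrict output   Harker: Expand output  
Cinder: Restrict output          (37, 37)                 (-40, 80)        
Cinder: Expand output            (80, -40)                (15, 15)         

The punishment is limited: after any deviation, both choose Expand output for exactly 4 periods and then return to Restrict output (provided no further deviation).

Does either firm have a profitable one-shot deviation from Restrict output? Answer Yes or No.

No

A one-shot deviation gives 80 now, then 15 for 4 periods, then back to 37.
Gain from deviating: (80−37) today; loss: (37−15) in each of the next 4 periods.
No-deviation condition: (37−15)(ρ+…+ρ^4) ≥ 80−37, i.e. ρ+…+ρ^4 ≥ 43/22.
At ρ = 3/4: ρ+…+ρ^4 = 2.0508 ≥ 1.9545.
So cooperation is sustainable.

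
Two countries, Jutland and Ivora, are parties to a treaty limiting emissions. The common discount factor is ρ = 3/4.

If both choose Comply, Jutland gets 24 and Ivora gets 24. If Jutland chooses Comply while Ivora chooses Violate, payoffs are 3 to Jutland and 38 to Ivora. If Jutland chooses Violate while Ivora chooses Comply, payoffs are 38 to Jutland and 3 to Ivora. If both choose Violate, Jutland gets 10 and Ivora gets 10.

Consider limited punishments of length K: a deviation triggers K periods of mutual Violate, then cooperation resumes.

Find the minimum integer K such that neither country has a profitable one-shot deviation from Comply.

No profitable deviation requires (24−10)(ρ+…+ρ^K) ≥ 38−24, i.e. ρ+…+ρ^K ≥ 1 ≈ 1.0000.
With ρ = 3/4, the partial sums are K=1: 0.7500, K=2: 1.3125.
K = 2 is the first length at which the sum reaches 1.0000.

2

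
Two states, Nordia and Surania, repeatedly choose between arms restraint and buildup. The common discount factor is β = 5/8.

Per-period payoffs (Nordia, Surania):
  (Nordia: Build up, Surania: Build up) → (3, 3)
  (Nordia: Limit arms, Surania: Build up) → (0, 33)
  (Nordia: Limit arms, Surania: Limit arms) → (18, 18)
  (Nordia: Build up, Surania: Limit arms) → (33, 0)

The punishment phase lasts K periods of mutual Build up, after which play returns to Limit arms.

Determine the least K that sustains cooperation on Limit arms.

2

Need Σ_{k=1}^{K} β^k ≥ (33−18)/(18−3) = 1.0000 at β = 5/8.
At K = 1 the sum is 0.6250 < 1.0000; at K = 2 it is 1.0156 ≥ 1.0000.
So the minimum punishment length is K = 2.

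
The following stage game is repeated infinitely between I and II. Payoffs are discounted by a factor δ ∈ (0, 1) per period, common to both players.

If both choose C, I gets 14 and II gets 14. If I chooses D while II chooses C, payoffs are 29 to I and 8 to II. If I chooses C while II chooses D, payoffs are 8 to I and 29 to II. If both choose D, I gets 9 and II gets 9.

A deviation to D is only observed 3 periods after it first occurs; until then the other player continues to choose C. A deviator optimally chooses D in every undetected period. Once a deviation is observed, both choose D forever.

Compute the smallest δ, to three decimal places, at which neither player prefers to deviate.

0.909

The best deviation is to choose D for all 3 undetected periods, earning 29 each, then 9 forever once detected.
Deviation value: 29(1−δ^3)/(1−δ) + 9δ^3/(1−δ); cooperation value: 14/(1−δ).
IC: 14 ≥ 29(1−δ^3) + 9δ^3 = 29 − 20δ^3.
So δ^3 ≥ 15/20 = 3/4, giving δ ≥ (3/4)^(1/3) ≈ 0.909.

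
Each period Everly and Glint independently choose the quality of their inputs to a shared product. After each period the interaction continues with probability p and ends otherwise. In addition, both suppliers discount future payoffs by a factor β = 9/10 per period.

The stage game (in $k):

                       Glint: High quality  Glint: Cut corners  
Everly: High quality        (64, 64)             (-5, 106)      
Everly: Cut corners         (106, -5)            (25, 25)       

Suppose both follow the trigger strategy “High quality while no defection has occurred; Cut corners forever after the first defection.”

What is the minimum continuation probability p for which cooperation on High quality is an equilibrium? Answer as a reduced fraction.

Expected continuation weight on next period's payoff is β·p = 9/10·p, which plays the role of the discount factor.
Cooperation requires 9/10·p ≥ (106−64)/(106−25) = 14/27, hence p ≥ 140/243.

140/243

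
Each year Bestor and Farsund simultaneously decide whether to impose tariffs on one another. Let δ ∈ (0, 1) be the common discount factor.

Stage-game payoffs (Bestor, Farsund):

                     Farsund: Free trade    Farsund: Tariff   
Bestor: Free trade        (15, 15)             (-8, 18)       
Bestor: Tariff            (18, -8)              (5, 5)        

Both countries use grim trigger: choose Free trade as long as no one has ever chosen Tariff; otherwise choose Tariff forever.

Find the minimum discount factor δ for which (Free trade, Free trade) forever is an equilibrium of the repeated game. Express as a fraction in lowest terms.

3/13

15/(1−δ) ≥ 18 + 5δ/(1−δ)
15 ≥ 18 − 13δ
δ ≥ 3/13.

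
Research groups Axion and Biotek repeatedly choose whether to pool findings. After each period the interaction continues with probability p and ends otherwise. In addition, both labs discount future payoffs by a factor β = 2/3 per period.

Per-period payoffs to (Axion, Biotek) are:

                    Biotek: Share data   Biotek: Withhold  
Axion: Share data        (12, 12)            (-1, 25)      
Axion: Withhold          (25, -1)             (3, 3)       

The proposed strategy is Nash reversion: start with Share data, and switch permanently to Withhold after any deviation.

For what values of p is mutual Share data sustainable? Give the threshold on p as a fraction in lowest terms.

39/44

Expected continuation weight on next period's payoff is β·p = 2/3·p, which plays the role of the discount factor.
Cooperation requires 2/3·p ≥ (25−12)/(25−3) = 13/22, hence p ≥ 39/44.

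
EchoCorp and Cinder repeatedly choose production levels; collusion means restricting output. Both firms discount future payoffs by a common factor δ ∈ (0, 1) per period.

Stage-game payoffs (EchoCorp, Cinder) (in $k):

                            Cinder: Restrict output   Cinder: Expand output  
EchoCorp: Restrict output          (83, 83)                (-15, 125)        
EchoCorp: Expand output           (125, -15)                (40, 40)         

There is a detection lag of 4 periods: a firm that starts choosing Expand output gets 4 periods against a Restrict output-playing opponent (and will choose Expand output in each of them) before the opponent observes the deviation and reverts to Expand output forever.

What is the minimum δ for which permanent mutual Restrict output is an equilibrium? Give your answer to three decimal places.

Deviating for the 4 undetected periods gains 125−83 = 42 per period over cooperation, then loses 83−40 = 43 per period forever once punishment starts.
Gain: 42(1 + δ + … + δ^3); loss: 43·δ^4/(1−δ).
No profitable deviation ⇔ 42(1−δ^4) ≤ 43·δ^4, i.e. δ^4 ≥ 42/(42+43) = 42/85.
Hence δ ≥ (42/85)^(1/4) ≈ 0.838.

0.838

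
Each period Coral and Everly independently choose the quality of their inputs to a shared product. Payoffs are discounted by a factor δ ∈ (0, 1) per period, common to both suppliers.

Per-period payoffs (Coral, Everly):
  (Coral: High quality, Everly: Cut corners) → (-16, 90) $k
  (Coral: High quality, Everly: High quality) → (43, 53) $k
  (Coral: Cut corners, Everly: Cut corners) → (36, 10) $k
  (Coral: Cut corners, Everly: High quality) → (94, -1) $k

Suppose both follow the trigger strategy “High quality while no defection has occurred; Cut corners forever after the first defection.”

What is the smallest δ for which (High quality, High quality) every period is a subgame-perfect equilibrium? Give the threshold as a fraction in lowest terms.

51/58

Coral: cooperation gives 43 each period; deviation gives 94 once then 36 forever.
  43/(1−δ) ≥ 94 + 36δ/(1−δ) ⇒ δ ≥ 51/58.
Everly: cooperation gives 53 each period; deviation gives 90 once then 10 forever.
  δ ≥ 37/80.
Both must hold, so the binding constraint is Coral's: δ ≥ 51/58.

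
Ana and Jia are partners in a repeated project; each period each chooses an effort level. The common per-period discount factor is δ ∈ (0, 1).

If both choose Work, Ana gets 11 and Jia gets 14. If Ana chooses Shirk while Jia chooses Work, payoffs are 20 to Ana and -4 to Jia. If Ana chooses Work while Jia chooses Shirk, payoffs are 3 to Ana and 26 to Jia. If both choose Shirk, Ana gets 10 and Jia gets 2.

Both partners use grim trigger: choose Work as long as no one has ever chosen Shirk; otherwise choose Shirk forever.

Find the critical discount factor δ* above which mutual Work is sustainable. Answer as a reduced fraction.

Ana's threshold: (20−11)/(20−10) = 9/10.
Jia's threshold: (26−14)/(26−2) = 1/2.
9/10 > 1/2, so Ana binds and δ* = 9/10.

9/10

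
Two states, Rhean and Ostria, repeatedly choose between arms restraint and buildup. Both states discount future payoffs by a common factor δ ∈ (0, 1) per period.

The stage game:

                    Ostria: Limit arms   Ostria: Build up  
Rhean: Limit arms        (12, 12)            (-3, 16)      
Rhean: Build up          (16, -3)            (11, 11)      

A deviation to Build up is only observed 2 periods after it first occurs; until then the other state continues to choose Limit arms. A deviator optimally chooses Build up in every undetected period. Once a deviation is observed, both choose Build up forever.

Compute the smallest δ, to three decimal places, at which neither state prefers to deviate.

The best deviation is to choose Build up for all 2 undetected periods, earning 16 each, then 11 forever once detected.
Deviation value: 16(1−δ^2)/(1−δ) + 11δ^2/(1−δ); cooperation value: 12/(1−δ).
IC: 12 ≥ 16(1−δ^2) + 11δ^2 = 16 − 5δ^2.
So δ^2 ≥ 4/5, giving δ ≥ (4/5)^(1/2) ≈ 0.894.

0.894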